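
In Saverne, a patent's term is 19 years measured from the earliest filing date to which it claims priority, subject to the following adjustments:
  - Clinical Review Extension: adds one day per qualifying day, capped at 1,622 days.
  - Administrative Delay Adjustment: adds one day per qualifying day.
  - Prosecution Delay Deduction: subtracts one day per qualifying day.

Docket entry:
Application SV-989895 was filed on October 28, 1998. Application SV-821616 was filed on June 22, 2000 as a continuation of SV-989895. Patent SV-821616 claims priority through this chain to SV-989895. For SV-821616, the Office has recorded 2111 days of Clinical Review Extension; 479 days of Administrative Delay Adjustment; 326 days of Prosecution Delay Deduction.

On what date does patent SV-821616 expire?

Earliest priority filing: 28 October 1998.
Base term: 28 October 1998 + 19 years → 28 October 2017.
Clinical Review Extension: 2111 days claimed exceeds the 1622-day cap, so +1622 days → 7 April 2022.
Administrative Delay Adjustment: +479 days → 30 July 2023.
Prosecution Delay Deduction: −326 days → 7 September 2022.

September 7, 2022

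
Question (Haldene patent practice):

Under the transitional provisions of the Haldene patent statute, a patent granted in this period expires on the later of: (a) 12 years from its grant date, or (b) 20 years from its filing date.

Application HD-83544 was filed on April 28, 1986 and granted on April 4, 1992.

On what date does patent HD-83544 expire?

April 28, 2006

(a) grant + 12 years → 4 April 2004.
(b) filing + 20 years → 28 April 2006.
Later of the two: 28 April 2006.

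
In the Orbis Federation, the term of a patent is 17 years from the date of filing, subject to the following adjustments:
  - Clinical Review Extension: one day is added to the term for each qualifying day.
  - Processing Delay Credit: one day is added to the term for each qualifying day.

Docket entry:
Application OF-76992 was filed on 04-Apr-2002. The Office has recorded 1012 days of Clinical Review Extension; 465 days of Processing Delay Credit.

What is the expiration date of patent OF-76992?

Base term: filing date + 17 years → 4 April 2019.
Clinical Review Extension: +1012 days → 10 January 2022.
Processing Delay Credit: +465 days → 20 April 2023.

2023-04-20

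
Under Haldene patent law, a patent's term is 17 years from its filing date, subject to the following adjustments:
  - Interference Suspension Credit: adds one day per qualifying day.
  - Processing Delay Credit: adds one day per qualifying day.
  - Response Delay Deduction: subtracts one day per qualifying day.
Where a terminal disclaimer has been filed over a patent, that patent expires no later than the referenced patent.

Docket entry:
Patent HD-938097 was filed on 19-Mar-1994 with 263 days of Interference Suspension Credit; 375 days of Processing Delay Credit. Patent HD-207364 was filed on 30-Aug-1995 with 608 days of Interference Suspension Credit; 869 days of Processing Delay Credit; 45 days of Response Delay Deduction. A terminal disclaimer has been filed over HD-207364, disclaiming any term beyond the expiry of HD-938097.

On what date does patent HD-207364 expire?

2012-12-16

Natural term of HD-207364:
  Base: filing + 17 years → 30 August 2012.
  Interference Suspension Credit: +608 days → 30 April 2014.
  Processing Delay Credit: +869 days → 15 September 2016.
  Response Delay Deduction: −45 days → 1 August 2016.
Expiry of referenced patent HD-938097:
  Base: filing + 17 years → 19 March 2011.
  Interference Suspension Credit: +263 days → 7 December 2011.
  Processing Delay Credit: +375 days → 16 December 2012.
Terminal disclaimer: HD-207364 expires on the earlier of 1 August 2016 and 16 December 2012.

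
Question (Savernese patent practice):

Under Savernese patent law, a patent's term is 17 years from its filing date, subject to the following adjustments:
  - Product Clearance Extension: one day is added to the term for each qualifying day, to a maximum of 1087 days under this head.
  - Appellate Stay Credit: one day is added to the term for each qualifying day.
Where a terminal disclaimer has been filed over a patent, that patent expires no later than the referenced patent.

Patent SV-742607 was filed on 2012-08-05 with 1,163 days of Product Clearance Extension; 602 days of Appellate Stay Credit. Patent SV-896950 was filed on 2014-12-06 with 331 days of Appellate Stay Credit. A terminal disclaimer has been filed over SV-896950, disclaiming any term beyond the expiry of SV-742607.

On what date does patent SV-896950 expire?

November 1, 2032

Natural term of SV-896950:
  Base: filing + 17 years → 6 December 2031.
  Appellate Stay Credit: +331 days → 1 November 2032.
Expiry of referenced patent SV-742607:
  Base: filing + 17 years → 5 August 2029.
  Product Clearance Extension: 1163 days claimed exceeds the 1087-day cap, so +1087 days → 27 July 2032.
  Appellate Stay Credit: +602 days → 21 March 2034.
Terminal disclaimer: SV-896950 expires on the earlier of 1 November 2032 and 21 March 2034.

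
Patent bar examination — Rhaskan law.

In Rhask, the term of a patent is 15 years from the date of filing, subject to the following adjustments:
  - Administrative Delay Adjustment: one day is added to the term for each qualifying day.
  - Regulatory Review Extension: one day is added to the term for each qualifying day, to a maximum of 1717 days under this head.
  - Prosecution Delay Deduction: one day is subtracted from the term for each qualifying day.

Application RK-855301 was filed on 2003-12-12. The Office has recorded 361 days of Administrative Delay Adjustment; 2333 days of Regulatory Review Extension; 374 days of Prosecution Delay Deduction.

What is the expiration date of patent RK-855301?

Base term: filing date + 15 years → 12 December 2018.
Administrative Delay Adjustment: +361 days → 8 December 2019.
Regulatory Review Extension: 2333 days claimed exceeds the 1717-day cap, so +1717 days → 20 August 2024.
Prosecution Delay Deduction: −374 days → 12 August 2023.

2023-08-12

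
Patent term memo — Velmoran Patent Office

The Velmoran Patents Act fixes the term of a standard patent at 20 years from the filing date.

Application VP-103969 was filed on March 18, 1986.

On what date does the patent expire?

March 18, 2006

Filing date + 20 years → 18 March 2006.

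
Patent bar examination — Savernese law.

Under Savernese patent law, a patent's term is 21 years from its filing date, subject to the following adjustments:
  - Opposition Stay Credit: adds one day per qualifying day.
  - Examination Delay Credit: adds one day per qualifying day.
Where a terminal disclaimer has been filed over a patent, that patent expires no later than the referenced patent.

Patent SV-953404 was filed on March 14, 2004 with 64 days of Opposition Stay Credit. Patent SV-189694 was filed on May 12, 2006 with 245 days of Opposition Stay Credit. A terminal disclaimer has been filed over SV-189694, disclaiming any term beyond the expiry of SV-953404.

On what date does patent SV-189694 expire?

Natural term of SV-189694:
  Base: filing + 21 years → 12 May 2027.
  Opposition Stay Credit: +245 days → 12 January 2028.
Expiry of referenced patent SV-953404:
  Base: filing + 21 years → 14 March 2025.
  Opposition Stay Credit: +64 days → 17 May 2025.
Terminal disclaimer: SV-189694 expires on the earlier of 12 January 2028 and 17 May 2025.

May 17, 2025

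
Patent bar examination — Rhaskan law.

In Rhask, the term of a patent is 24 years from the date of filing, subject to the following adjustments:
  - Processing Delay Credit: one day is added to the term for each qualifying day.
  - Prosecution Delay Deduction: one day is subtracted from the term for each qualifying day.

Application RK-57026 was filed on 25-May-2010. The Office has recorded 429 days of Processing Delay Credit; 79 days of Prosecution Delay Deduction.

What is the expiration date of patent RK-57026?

Base term: filing date + 24 years → 25 May 2034.
Processing Delay Credit: +429 days → 28 July 2035.
Prosecution Delay Deduction: −79 days → 10 May 2035.

May 10, 2035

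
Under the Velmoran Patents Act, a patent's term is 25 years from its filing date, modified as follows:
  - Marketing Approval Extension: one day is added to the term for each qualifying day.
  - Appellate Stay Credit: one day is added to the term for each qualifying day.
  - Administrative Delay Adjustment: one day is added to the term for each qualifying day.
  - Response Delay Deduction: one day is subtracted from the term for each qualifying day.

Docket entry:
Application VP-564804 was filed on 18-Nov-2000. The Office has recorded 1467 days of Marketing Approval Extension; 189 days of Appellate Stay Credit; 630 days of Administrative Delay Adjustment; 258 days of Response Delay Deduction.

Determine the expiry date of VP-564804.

June 8, 2031

Base term: filing date + 25 years → 18 November 2025.
Marketing Approval Extension: +1467 days → 24 November 2029.
Appellate Stay Credit: +189 days → 1 June 2030.
Administrative Delay Adjustment: +630 days → 21 February 2032.
Response Delay Deduction: −258 days → 8 June 2031.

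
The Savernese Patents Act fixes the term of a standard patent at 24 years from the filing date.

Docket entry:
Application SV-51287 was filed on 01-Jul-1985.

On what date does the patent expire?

July 1, 2009

Filing date + 24 years → 1 July 2009.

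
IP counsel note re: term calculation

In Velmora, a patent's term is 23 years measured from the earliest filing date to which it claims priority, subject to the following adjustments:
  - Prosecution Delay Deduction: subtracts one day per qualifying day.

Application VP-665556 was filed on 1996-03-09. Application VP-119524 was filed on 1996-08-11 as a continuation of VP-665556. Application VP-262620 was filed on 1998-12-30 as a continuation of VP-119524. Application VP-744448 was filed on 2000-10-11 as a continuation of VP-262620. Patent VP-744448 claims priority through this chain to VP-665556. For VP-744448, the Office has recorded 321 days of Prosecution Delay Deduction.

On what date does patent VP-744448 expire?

2018-04-22

Earliest priority filing: 9 March 1996.
Base term: 9 March 1996 + 23 years → 9 March 2019.
Prosecution Delay Deduction: −321 days → 22 April 2018.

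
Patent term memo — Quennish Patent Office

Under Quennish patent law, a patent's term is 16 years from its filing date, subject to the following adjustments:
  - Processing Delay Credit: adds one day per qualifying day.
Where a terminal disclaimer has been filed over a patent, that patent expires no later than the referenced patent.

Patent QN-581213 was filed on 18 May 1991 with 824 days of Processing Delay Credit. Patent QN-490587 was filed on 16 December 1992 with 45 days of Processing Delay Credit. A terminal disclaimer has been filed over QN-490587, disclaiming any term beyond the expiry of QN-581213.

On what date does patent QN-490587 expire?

January 30, 2009

Natural term of QN-490587:
  Base: filing + 16 years → 16 December 2008.
  Processing Delay Credit: +45 days → 30 January 2009.
Expiry of referenced patent QN-581213:
  Base: filing + 16 years → 18 May 2007.
  Processing Delay Credit: +824 days → 19 August 2009.
Terminal disclaimer: QN-490587 expires on the earlier of 30 January 2009 and 19 August 2009.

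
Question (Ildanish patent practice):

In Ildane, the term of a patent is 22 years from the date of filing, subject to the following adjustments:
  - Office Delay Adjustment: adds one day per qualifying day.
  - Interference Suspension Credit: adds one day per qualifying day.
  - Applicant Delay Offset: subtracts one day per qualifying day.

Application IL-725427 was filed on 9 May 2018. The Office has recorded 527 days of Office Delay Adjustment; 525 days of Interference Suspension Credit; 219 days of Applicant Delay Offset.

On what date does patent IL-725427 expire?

2042-08-20

Base term: filing date + 22 years → 9 May 2040.
Office Delay Adjustment: +527 days → 18 October 2041.
Interference Suspension Credit: +525 days → 27 March 2043.
Applicant Delay Offset: −219 days → 20 August 2042.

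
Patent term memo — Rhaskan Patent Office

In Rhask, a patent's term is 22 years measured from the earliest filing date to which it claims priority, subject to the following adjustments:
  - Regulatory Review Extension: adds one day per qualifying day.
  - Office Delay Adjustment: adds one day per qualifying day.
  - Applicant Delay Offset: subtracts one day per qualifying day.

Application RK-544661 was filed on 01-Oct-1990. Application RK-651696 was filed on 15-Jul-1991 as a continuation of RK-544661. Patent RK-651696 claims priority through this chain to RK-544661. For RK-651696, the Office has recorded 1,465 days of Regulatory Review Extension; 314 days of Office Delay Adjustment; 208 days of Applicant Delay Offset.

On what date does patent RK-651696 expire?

Earliest priority filing: 1 October 1990.
Base term: 1 October 1990 + 22 years → 1 October 2012.
Regulatory Review Extension: +1465 days → 5 October 2016.
Office Delay Adjustment: +314 days → 15 August 2017.
Applicant Delay Offset: −208 days → 19 January 2017.

2017-01-19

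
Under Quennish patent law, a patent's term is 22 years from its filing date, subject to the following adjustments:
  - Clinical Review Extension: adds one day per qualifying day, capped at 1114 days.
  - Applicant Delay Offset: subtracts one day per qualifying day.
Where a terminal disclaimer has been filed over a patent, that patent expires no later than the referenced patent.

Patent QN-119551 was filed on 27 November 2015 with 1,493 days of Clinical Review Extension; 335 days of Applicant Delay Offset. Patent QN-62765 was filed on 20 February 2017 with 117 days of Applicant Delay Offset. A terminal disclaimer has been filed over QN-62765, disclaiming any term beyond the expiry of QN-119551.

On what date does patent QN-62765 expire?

Natural term of QN-62765:
  Base: filing + 22 years → 20 February 2039.
  Applicant Delay Offset: −117 days → 26 October 2038.
Expiry of referenced patent QN-119551:
  Base: filing + 22 years → 27 November 2037.
  Clinical Review Extension: 1493 days claimed exceeds the 1114-day cap, so +1114 days → 15 December 2040.
  Applicant Delay Offset: −335 days → 15 January 2040.
Terminal disclaimer: QN-62765 expires on the earlier of 26 October 2038 and 15 January 2040.

October 26, 2038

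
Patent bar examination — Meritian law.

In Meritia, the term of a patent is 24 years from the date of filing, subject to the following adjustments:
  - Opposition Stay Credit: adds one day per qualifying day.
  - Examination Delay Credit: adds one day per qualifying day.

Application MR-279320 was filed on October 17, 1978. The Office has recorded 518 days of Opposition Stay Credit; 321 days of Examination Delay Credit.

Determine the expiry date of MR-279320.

2005-02-02

Base term: filing date + 24 years → 17 October 2002.
Opposition Stay Credit: +518 days → 18 March 2004.
Examination Delay Credit: +321 days → 2 February 2005.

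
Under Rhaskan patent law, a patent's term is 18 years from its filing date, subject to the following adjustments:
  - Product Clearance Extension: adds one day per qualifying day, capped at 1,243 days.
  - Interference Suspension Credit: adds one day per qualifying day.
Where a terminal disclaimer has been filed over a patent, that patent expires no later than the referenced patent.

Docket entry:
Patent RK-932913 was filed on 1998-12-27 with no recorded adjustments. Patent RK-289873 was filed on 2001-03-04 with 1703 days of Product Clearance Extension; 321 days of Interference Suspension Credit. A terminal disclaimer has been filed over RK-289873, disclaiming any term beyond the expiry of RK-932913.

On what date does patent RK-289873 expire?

Natural term of RK-289873:
  Base: filing + 18 years → 4 March 2019.
  Product Clearance Extension: 1703 days claimed exceeds the 1243-day cap, so +1243 days → 29 July 2022.
  Interference Suspension Credit: +321 days → 15 June 2023.
Expiry of referenced patent RK-932913:
  Base: filing + 18 years → 27 December 2016.
Terminal disclaimer: RK-289873 expires on the earlier of 15 June 2023 and 27 December 2016.

December 27, 2016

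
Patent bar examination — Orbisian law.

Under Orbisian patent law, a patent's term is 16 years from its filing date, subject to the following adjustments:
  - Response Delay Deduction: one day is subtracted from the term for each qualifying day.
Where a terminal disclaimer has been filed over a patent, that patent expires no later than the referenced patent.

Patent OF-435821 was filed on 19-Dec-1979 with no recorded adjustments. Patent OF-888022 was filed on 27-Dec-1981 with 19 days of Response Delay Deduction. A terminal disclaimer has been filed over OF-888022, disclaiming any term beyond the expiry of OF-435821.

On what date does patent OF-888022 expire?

1995-12-19

Natural term of OF-888022:
  Base: filing + 16 years → 27 December 1997.
  Response Delay Deduction: −19 days → 8 December 1997.
Expiry of referenced patent OF-435821:
  Base: filing + 16 years → 19 December 1995.
Terminal disclaimer: OF-888022 expires on the earlier of 8 December 1997 and 19 December 1995.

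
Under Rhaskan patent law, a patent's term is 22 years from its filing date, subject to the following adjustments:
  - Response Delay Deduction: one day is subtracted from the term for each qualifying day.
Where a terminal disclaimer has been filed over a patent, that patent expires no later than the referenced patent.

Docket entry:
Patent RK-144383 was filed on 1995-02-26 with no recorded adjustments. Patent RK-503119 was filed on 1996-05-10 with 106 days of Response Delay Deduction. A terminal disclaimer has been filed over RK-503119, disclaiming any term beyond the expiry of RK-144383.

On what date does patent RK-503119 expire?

Natural term of RK-503119:
  Base: filing + 22 years → 10 May 2018.
  Response Delay Deduction: −106 days → 24 January 2018.
Expiry of referenced patent RK-144383:
  Base: filing + 22 years → 26 February 2017.
Terminal disclaimer: RK-503119 expires on the earlier of 24 January 2018 and 26 February 2017.

2017-02-26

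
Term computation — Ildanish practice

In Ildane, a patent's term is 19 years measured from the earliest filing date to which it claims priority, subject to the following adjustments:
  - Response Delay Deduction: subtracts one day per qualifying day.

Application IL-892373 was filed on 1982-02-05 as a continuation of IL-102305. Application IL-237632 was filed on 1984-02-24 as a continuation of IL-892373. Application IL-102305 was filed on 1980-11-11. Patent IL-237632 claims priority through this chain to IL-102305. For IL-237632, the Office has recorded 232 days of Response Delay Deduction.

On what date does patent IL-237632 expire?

March 24, 1999

Earliest priority filing: 11 November 1980.
Base term: 11 November 1980 + 19 years → 11 November 1999.
Response Delay Deduction: −232 days → 24 March 1999.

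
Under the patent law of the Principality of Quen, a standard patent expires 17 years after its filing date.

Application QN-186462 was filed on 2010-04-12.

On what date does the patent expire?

Filing date + 17 years → 12 April 2027.

2027-04-12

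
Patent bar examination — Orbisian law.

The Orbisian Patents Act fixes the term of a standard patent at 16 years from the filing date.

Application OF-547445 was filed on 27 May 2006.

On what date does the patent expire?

2022-05-27

Filing date + 16 years → 27 May 2022.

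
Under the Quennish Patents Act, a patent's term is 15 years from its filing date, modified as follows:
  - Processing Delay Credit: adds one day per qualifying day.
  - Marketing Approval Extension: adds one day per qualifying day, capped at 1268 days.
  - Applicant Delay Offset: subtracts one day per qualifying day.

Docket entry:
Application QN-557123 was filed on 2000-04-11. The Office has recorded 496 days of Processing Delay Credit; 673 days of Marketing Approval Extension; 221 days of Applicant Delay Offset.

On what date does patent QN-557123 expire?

Base term: filing date + 15 years → 11 April 2015.
Processing Delay Credit: +496 days → 19 August 2016.
Marketing Approval Extension: 673 days (within the 1268-day cap) → +673 days → 23 June 2018.
Applicant Delay Offset: −221 days → 14 November 2017.

November 14, 2017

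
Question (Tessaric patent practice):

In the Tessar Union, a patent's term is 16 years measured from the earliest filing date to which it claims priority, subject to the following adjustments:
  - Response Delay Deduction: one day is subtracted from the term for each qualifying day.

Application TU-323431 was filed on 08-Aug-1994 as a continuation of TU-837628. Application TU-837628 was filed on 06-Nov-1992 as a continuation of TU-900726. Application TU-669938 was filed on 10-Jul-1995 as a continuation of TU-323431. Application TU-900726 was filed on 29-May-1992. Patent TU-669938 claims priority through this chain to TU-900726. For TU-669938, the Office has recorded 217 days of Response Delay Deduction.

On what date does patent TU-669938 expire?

October 25, 2007

Earliest priority filing: 29 May 1992.
Base term: 29 May 1992 + 16 years → 29 May 2008.
Response Delay Deduction: −217 days → 25 October 2007.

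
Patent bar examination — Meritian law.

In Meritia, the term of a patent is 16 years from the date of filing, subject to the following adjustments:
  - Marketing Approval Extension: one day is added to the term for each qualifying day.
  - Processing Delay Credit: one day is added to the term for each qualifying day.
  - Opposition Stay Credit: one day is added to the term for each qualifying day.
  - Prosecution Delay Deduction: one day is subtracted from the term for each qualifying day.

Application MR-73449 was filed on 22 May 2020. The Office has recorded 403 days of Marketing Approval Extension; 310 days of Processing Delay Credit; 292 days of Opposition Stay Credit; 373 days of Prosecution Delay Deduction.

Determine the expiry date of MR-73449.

Base term: filing date + 16 years → 22 May 2036.
Marketing Approval Extension: +403 days → 29 June 2037.
Processing Delay Credit: +310 days → 5 May 2038.
Opposition Stay Credit: +292 days → 21 February 2039.
Prosecution Delay Deduction: −373 days → 13 February 2038.

February 13, 2038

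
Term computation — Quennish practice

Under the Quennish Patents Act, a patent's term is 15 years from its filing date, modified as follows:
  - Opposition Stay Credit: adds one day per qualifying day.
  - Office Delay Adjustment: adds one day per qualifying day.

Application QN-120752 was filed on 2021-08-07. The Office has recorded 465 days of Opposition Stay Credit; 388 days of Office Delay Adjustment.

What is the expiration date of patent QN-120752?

Base term: filing date + 15 years → 7 August 2036.
Opposition Stay Credit: +465 days → 15 November 2037.
Office Delay Adjustment: +388 days → 8 December 2038.

December 8, 2038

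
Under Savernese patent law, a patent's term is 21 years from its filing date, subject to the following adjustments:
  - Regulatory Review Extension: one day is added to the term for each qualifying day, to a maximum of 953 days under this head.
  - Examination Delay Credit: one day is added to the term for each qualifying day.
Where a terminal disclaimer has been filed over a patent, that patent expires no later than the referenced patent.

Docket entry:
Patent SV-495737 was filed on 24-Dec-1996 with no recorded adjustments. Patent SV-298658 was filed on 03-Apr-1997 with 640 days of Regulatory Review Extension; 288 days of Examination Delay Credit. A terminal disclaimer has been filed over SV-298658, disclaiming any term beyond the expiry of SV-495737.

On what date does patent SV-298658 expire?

December 24, 2017

Natural term of SV-298658:
  Base: filing + 21 years → 3 April 2018.
  Regulatory Review Extension: 640 days (within the 953-day cap) → +640 days → 3 January 2020.
  Examination Delay Credit: +288 days → 17 October 2020.
Expiry of referenced patent SV-495737:
  Base: filing + 21 years → 24 December 2017.
Terminal disclaimer: SV-298658 expires on the earlier of 17 October 2020 and 24 December 2017.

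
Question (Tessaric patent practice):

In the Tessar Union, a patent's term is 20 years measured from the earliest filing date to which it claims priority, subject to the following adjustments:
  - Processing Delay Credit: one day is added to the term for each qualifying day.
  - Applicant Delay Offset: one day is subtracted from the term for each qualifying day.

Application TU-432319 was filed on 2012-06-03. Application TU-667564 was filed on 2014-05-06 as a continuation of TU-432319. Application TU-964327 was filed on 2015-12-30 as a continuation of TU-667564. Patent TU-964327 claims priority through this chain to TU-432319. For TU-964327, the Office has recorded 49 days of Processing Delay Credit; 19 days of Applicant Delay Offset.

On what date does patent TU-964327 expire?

Earliest priority filing: 3 June 2012.
Base term: 3 June 2012 + 20 years → 3 June 2032.
Processing Delay Credit: +49 days → 22 July 2032.
Applicant Delay Offset: −19 days → 3 July 2032.

July 3, 2032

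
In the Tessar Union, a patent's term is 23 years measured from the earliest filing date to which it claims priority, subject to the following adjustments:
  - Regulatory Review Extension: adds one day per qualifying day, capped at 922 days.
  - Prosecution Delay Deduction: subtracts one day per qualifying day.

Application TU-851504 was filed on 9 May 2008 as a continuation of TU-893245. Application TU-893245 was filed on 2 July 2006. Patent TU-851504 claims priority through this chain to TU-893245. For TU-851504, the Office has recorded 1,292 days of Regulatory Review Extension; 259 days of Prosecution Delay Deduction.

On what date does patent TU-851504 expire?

April 26, 2031

Earliest priority filing: 2 July 2006.
Base term: 2 July 2006 + 23 years → 2 July 2029.
Regulatory Review Extension: 1292 days claimed exceeds the 922-day cap, so +922 days → 10 January 2032.
Prosecution Delay Deduction: −259 days → 26 April 2031.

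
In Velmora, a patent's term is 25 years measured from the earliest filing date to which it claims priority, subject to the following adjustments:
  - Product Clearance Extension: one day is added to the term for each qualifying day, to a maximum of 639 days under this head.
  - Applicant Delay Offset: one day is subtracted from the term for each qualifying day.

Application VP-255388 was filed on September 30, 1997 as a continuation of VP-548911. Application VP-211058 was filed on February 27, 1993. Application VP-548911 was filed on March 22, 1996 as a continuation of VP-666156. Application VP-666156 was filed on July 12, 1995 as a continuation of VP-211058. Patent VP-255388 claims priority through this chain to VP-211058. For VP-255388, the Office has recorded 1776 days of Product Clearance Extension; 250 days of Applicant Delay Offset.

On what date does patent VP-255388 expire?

Earliest priority filing: 27 February 1993.
Base term: 27 February 1993 + 25 years → 27 February 2018.
Product Clearance Extension: 1776 days claimed exceeds the 639-day cap, so +639 days → 28 November 2019.
Applicant Delay Offset: −250 days → 23 March 2019.

2019-03-23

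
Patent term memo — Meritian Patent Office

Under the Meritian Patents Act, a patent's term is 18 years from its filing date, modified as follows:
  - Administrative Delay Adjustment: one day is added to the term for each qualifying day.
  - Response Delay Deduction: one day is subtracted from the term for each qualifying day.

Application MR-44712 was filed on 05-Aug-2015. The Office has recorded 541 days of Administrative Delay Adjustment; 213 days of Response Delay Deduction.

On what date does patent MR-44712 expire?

June 29, 2034

Base term: filing date + 18 years → 5 August 2033.
Administrative Delay Adjustment: +541 days → 28 January 2035.
Response Delay Deduction: −213 days → 29 June 2034.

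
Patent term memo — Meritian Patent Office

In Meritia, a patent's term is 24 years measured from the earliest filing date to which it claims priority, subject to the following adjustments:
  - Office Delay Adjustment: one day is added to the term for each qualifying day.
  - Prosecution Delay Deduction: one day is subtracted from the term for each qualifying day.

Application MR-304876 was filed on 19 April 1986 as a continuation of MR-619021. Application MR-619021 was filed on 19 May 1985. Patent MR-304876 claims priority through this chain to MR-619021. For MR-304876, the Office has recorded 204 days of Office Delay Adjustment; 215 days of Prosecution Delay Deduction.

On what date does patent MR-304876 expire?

Earliest priority filing: 19 May 1985.
Base term: 19 May 1985 + 24 years → 19 May 2009.
Office Delay Adjustment: +204 days → 9 December 2009.
Prosecution Delay Deduction: −215 days → 8 May 2009.

May 8, 2009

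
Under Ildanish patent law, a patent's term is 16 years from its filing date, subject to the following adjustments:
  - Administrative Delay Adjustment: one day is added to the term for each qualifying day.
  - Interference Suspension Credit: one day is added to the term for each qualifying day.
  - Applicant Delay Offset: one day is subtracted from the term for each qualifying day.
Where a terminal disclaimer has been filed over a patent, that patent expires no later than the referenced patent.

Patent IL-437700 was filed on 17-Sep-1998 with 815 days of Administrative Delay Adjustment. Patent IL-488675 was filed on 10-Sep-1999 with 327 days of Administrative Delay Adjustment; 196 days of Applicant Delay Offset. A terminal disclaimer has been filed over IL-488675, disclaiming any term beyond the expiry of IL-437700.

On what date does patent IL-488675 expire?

Natural term of IL-488675:
  Base: filing + 16 years → 10 September 2015.
  Administrative Delay Adjustment: +327 days → 2 August 2016.
  Applicant Delay Offset: −196 days → 19 January 2016.
Expiry of referenced patent IL-437700:
  Base: filing + 16 years → 17 September 2014.
  Administrative Delay Adjustment: +815 days → 10 December 2016.
Terminal disclaimer: IL-488675 expires on the earlier of 19 January 2016 and 10 December 2016.

2016-01-19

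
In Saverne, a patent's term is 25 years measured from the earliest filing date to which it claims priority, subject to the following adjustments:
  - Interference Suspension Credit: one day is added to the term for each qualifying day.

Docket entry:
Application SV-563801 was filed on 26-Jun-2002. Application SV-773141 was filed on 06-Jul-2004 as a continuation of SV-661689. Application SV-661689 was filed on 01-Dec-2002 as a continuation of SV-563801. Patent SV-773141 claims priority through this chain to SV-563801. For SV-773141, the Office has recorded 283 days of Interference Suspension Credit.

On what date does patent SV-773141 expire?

April 4, 2028

Earliest priority filing: 26 June 2002.
Base term: 26 June 2002 + 25 years → 26 June 2027.
Interference Suspension Credit: +283 days → 4 April 2028.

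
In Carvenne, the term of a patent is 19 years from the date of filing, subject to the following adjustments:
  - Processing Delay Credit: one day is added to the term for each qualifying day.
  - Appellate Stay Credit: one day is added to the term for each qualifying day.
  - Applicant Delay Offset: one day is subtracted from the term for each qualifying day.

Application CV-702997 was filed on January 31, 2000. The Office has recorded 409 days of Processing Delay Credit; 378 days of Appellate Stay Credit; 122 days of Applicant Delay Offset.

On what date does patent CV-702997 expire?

Base term: filing date + 19 years → 31 January 2019.
Processing Delay Credit: +409 days → 15 March 2020.
Appellate Stay Credit: +378 days → 28 March 2021.
Applicant Delay Offset: −122 days → 26 November 2020.

November 26, 2020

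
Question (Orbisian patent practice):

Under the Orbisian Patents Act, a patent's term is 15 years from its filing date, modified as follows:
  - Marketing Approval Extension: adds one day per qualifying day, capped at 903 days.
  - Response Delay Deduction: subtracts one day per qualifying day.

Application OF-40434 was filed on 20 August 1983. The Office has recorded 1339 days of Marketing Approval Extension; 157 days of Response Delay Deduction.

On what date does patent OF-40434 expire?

September 4, 2000

Base term: filing date + 15 years → 20 August 1998.
Marketing Approval Extension: 1339 days claimed exceeds the 903-day cap, so +903 days → 8 February 2001.
Response Delay Deduction: −157 days → 4 September 2000.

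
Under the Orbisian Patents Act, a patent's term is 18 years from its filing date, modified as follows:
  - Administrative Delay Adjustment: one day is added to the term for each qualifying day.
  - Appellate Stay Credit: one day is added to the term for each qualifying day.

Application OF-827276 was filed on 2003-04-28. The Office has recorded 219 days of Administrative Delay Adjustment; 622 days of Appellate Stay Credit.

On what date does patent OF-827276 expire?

Base term: filing date + 18 years → 28 April 2021.
Administrative Delay Adjustment: +219 days → 3 December 2021.
Appellate Stay Credit: +622 days → 17 August 2023.

August 17, 2023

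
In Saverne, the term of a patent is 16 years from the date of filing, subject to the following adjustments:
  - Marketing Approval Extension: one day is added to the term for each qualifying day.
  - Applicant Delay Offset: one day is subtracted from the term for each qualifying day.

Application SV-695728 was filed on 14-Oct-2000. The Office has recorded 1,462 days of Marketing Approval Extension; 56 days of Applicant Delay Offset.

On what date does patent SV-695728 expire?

August 20, 2020

Base term: filing date + 16 years → 14 October 2016.
Marketing Approval Extension: +1462 days → 15 October 2020.
Applicant Delay Offset: −56 days → 20 August 2020.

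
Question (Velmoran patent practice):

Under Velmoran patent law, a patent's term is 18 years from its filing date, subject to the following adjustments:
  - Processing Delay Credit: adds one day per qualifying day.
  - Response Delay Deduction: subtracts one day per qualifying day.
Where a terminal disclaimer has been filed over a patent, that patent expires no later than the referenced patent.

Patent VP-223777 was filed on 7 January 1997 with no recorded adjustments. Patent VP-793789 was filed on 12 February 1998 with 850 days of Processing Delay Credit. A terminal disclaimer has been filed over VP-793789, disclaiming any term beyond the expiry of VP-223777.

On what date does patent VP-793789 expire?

2015-01-07

Natural term of VP-793789:
  Base: filing + 18 years → 12 February 2016.
  Processing Delay Credit: +850 days → 11 June 2018.
Expiry of referenced patent VP-223777:
  Base: filing + 18 years → 7 January 2015.
Terminal disclaimer: VP-793789 expires on the earlier of 11 June 2018 and 7 January 2015.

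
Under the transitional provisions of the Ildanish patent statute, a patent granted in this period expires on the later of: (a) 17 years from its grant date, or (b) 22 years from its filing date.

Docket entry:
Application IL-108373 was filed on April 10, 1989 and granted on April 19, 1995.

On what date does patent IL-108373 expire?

2012-04-19

(a) grant + 17 years → 19 April 2012.
(b) filing + 22 years → 10 April 2011.
Later of the two: 19 April 2012.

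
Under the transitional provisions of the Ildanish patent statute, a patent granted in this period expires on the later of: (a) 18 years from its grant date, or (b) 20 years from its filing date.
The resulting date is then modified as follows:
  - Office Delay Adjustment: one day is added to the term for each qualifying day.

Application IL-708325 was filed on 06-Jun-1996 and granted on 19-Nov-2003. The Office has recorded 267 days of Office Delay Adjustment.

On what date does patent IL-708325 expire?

August 13, 2022

(a) grant + 18 years → 19 November 2021.
(b) filing + 20 years → 6 June 2016.
Later of the two: 19 November 2021.
Office Delay Adjustment: +267 days → 13 August 2022.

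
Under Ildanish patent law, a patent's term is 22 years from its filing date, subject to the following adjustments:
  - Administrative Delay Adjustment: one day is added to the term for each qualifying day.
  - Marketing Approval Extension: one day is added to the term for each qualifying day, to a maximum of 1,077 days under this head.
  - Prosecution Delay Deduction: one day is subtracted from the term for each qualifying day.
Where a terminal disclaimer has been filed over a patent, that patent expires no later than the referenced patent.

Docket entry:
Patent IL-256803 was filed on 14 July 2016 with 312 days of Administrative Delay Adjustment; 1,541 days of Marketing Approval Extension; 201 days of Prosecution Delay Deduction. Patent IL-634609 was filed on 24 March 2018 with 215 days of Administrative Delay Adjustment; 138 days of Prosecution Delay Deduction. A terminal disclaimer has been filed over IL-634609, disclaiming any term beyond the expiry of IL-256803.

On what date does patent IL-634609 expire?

Natural term of IL-634609:
  Base: filing + 22 years → 24 March 2040.
  Administrative Delay Adjustment: +215 days → 25 October 2040.
  Prosecution Delay Deduction: −138 days → 9 June 2040.
Expiry of referenced patent IL-256803:
  Base: filing + 22 years → 14 July 2038.
  Administrative Delay Adjustment: +312 days → 22 May 2039.
  Marketing Approval Extension: 1541 days claimed exceeds the 1077-day cap, so +1077 days → 3 May 2042.
  Prosecution Delay Deduction: −201 days → 14 October 2041.
Terminal disclaimer: IL-634609 expires on the earlier of 9 June 2040 and 14 October 2041.

June 9, 2040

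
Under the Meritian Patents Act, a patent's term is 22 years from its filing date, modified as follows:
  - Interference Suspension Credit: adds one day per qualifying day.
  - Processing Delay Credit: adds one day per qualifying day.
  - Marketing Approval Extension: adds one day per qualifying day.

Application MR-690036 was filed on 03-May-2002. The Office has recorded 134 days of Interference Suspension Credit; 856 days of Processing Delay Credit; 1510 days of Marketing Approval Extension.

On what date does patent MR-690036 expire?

March 8, 2031

Base term: filing date + 22 years → 3 May 2024.
Interference Suspension Credit: +134 days → 14 September 2024.
Processing Delay Credit: +856 days → 18 January 2027.
Marketing Approval Extension: +1510 days → 8 March 2031.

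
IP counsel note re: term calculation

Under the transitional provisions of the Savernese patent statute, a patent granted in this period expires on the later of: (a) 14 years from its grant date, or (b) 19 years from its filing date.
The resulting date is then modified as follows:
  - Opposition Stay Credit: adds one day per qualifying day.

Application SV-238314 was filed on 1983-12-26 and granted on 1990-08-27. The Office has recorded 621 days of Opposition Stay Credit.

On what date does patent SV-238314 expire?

(a) grant + 14 years → 27 August 2004.
(b) filing + 19 years → 26 December 2002.
Later of the two: 27 August 2004.
Opposition Stay Credit: +621 days → 10 May 2006.

May 10, 2006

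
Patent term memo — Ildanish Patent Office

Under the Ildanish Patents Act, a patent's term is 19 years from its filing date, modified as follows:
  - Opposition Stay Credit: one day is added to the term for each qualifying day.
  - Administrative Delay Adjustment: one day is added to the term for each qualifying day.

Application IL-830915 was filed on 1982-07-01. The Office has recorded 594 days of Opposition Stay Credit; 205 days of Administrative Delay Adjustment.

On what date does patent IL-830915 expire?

September 8, 2003

Base term: filing date + 19 years → 1 July 2001.
Opposition Stay Credit: +594 days → 15 February 2003.
Administrative Delay Adjustment: +205 days → 8 September 2003.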